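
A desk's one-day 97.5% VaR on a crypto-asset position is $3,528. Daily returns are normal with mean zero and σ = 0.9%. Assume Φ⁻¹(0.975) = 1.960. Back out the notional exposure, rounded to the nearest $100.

VaR as a fraction of value: z·σ = 1.960 × 0.9% = 1.764%.
Position = $3,528 / 0.01764 = $200,000.

$200,000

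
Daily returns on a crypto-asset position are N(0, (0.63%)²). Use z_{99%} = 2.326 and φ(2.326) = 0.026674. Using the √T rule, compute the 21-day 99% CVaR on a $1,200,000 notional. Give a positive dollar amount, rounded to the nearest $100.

σ_{21d} = 0.63% × √21 = 2.887%.
ES multiplier = φ(z)/(1−α) = 0.026674/0.01 = 2.667.
ES = 2.887% × 2.667 = 7.700%; on $1,200,000: $92,400.

$92,400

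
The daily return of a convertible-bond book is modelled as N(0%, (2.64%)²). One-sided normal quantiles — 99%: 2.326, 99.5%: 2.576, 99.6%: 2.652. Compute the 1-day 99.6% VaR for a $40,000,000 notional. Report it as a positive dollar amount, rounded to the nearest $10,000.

$2,800,000

VaR = z·σ = 2.652 × 2.64% = 7.001%.
On $40,000,000: 0.07001 × $40,000,000 = $2,800,400.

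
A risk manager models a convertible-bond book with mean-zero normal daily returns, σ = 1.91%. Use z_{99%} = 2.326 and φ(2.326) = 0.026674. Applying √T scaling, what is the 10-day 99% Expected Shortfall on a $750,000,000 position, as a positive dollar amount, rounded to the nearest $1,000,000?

σ_{10d} = 1.91% × √10 = 6.040%.
ES multiplier = φ(z)/(1−α) = 0.026674/0.01 = 2.667.
ES = 6.040% × 2.667 = 16.109%; on $750,000,000: $120,817,500.

$121,000,000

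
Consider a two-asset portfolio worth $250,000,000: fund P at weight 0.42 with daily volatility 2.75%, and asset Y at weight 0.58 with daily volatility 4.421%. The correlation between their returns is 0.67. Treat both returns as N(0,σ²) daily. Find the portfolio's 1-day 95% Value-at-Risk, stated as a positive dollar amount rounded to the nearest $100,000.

$14,200,000

σ_p² = 0.42²·2.75² + 0.58²·4.421² + 2·0.67·0.42·0.58·2.75·4.421 = 11.8776 (%²).
σ_p = √11.8776 = 3.446%.
At 95%, z = 1.645.
VaR = 1.645 × 3.446% = 5.669%; on $250,000,000 that is $14,172,500.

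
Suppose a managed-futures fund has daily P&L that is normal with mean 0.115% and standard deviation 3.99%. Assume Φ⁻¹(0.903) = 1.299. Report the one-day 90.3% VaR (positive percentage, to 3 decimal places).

VaR = −μ + z·σ = −(0.115%) + 1.299 × 3.99% = 5.068%.

5.068%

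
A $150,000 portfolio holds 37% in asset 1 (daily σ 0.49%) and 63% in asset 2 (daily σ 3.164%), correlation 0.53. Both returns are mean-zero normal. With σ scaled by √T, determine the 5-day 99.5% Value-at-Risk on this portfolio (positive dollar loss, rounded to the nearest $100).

$18,100

σ_p = √(0.37²·0.49² + 0.63²·3.164² + 2·0.53·0.37·0.63·0.49·3.164) = 2.095%.
σ_{5d} = 2.095% × √5 = 4.685%.
z(99.5%) = 2.576.
VaR = 2.576 × 4.685% = 12.069%; on $150,000 that is $18,104.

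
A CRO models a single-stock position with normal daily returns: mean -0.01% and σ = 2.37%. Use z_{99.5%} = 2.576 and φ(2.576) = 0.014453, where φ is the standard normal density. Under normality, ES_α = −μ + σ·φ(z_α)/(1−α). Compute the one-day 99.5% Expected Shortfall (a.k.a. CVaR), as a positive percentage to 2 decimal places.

Tail multiplier: φ(z)/(1−α) = 0.014453 / 0.005 = 2.891.
ES = −(-0.01%) + 2.37% × 2.891 = 6.862%.

6.86%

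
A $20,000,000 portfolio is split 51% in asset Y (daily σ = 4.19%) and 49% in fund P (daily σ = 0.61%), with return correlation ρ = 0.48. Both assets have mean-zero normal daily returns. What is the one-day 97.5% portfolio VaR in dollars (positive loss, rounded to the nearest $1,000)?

σ_p² = 0.51²·4.19² + 0.49²·0.61² + 2·0.48·0.51·0.49·4.19·0.61 = 5.2689 (%²).
σ_p = √5.2689 = 2.295%.
At 97.5%, z = 1.960.
VaR = 1.960 × 2.295% = 4.498%; on $20,000,000 that is $899,600.

$900,000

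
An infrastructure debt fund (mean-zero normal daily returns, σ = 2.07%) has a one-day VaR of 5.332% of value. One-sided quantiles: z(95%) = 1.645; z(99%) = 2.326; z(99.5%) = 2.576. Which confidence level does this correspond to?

Implied z = VaR/σ = 5.332 / 2.07 = 2.576.
This matches z(99.5%) = 2.576.

99.5%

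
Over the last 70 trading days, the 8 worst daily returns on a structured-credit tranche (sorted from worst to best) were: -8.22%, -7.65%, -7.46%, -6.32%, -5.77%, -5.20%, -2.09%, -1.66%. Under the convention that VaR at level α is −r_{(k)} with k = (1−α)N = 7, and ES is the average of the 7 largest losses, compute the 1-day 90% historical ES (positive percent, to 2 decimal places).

6.10%

The 7 worst returns sum to -42.71%.
ES = −(-42.71%) / 7 = 6.1014…% ≈ 6.10%.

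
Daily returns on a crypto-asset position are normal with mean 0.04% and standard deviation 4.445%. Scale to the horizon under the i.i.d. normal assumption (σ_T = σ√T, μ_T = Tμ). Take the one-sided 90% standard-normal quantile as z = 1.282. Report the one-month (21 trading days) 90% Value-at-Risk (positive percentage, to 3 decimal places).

25.274%

σ_{21d} = 4.445% × √21 = 20.370%; μ_{21d} = 21 × 0.04% = 0.840%.
VaR = −(0.840%) + 1.282 × 20.370% = 25.274%.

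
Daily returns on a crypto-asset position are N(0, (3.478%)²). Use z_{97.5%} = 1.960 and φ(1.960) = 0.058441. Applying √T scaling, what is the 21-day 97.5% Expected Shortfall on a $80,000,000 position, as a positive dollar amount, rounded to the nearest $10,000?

σ_{21d} = 3.478% × √21 = 15.938%.
ES multiplier = φ(z)/(1−α) = 0.058441/0.025 = 2.338.
ES = 15.938% × 2.338 = 37.263%; on $80,000,000: $29,810,400.

$29,810,000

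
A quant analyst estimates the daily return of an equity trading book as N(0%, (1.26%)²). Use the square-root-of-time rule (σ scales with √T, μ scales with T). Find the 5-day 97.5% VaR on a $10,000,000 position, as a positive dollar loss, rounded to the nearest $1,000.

$552,000

At 97.5%, z = 1.960.
σ_{5d} = 1.26% × √5 = 2.817%.
VaR = 1.960 × 2.817% = 5.521%.
On $10,000,000: 0.05521 × $10,000,000 = $552,100.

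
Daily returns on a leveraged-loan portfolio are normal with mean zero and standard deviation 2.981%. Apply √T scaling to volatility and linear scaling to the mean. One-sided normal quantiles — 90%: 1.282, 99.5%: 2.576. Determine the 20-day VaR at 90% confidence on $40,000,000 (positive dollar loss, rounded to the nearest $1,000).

σ_{20d} = 2.981% × √20 = 13.331%.
VaR = 1.282 × 13.331% = 17.090%.
On $40,000,000: 0.17090 × $40,000,000 = $6,836,000.

$6,836,000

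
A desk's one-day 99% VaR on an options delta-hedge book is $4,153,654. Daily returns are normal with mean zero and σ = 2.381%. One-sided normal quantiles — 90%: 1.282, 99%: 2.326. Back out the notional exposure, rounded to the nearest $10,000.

$75,000,000

VaR as a fraction of value: z·σ = 2.326 × 2.381% = 5.53821%.
Position = $4,153,654 / 0.0553821 = $74,999,991.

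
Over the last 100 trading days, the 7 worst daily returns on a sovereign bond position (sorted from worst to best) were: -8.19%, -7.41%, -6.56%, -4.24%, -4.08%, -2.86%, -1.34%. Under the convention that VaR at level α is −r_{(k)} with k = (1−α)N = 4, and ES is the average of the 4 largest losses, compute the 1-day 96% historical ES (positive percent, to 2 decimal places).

6.60%

The 4 worst returns sum to -26.40%.
ES = −(-26.40%) / 4 = 6.6% ≈ 6.60%.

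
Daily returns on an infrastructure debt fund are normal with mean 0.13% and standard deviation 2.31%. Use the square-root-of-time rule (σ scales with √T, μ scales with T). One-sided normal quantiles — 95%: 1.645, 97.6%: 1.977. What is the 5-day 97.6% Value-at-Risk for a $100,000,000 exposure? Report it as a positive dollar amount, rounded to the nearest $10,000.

σ_{5d} = 2.31% × √5 = 5.165%; μ_{5d} = 5 × 0.13% = 0.650%.
VaR = −(0.650%) + 1.977 × 5.165% = 9.561%.
On $100,000,000: 0.09561 × $100,000,000 = $9,561,000.

$9,560,000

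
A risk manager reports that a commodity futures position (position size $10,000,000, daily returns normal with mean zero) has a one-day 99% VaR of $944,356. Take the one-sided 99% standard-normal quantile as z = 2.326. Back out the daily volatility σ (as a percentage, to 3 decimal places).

4.060%

VaR as a fraction: $944,356 / $10,000,000 = 9.444%.
σ = VaR / z = 9.444% / 2.326 = 4.060%.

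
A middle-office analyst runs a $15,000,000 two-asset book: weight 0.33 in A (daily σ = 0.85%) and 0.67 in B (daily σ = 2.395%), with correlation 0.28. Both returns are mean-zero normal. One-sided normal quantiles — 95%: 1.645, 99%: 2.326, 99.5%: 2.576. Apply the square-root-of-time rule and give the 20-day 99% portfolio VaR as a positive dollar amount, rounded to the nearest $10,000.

$2,660,000

σ_p = √(0.33²·0.85² + 0.67²·2.395² + 2·0.28·0.33·0.67·0.85·2.395) = 1.705%.
σ_{20d} = 1.705% × √20 = 7.625%.
VaR = 2.326 × 7.625% = 17.736%; on $15,000,000 that is $2,660,400.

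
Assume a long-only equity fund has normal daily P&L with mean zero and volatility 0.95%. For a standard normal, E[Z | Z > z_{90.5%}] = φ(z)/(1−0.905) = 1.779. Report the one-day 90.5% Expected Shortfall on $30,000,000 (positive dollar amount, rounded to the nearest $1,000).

$507,000

ES = 0.95% × 1.779 = 1.690%.
On $30,000,000: 0.01690 × $30,000,000 = $507,000.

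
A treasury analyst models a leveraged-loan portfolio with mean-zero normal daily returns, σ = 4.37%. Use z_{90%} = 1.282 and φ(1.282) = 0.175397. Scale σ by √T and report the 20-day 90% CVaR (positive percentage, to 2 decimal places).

σ_{20d} = 4.37% × √20 = 19.543%.
ES multiplier = φ(z)/(1−α) = 0.175397/0.1 = 1.754.
ES = 19.543% × 1.754 = 34.278%.

34.28%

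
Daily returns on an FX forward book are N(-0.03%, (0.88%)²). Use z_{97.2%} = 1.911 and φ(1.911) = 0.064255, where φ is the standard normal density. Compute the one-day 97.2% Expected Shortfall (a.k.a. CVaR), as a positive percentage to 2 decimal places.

Tail multiplier: φ(z)/(1−α) = 0.064255 / 0.028 = 2.295.
ES = −(-0.03%) + 0.88% × 2.295 = 2.050%.

2.05%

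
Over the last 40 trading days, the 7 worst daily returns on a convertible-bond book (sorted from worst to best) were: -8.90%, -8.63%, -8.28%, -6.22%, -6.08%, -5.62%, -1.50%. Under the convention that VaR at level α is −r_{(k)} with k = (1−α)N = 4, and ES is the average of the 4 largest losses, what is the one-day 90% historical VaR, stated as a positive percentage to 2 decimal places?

6.22%

k = 4; the 4th lowest return is -6.22%, so VaR = 6.22%.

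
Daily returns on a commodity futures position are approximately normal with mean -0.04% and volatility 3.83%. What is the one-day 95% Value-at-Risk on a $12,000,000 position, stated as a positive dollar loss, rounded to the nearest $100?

$760,800

At 95% one-sided, z = 1.645.
VaR = −μ + z·σ = −(-0.04%) + 1.645 × 3.83% = 6.340%.
On $12,000,000: 0.06340 × $12,000,000 = $760,800.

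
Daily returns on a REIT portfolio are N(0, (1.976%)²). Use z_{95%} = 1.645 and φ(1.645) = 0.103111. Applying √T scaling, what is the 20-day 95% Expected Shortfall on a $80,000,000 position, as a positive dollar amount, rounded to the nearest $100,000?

$14,600,000

σ_{20d} = 1.976% × √20 = 8.837%.
ES multiplier = φ(z)/(1−α) = 0.103111/0.05 = 2.062.
ES = 8.837% × 2.062 = 18.222%; on $80,000,000: $14,577,600.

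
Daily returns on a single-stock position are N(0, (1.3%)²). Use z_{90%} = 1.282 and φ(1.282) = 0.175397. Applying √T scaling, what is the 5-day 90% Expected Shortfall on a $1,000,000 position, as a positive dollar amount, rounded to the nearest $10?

$50,990

σ_{5d} = 1.3% × √5 = 2.907%.
ES multiplier = φ(z)/(1−α) = 0.175397/0.1 = 1.754.
ES = 2.907% × 1.754 = 5.099%; on $1,000,000: $50,990.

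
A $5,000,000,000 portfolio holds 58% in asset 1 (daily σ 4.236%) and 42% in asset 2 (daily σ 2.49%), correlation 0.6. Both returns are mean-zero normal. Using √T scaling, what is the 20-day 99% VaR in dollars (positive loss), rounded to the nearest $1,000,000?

$1,662,000,000

σ_p = √(0.58²·4.236² + 0.42²·2.49² + 2·0.6·0.58·0.42·4.236·2.49) = 3.196%.
σ_{20d} = 3.196% × √20 = 14.293%.
z(99%) = 2.326.
VaR = 2.326 × 14.293% = 33.246%; on $5,000,000,000 that is $1,662,300,000.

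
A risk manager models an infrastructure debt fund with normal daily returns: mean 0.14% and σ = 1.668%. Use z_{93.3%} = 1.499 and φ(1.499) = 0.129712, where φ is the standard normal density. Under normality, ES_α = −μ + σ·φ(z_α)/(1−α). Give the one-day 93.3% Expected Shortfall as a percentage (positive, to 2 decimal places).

3.09%

Tail multiplier: φ(z)/(1−α) = 0.129712 / 0.067 = 1.936.
ES = −(0.14%) + 1.668% × 1.936 = 3.089%.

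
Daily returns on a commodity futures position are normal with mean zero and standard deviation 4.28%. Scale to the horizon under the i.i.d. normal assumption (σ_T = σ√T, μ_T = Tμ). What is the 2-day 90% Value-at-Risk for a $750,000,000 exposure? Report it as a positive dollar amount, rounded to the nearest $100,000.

$58,200,000

At 90%, z = 1.282.
σ_{2d} = 4.28% × √2 = 6.053%.
VaR = 1.282 × 6.053% = 7.760%.
On $750,000,000: 0.07760 × $750,000,000 = $58,200,000.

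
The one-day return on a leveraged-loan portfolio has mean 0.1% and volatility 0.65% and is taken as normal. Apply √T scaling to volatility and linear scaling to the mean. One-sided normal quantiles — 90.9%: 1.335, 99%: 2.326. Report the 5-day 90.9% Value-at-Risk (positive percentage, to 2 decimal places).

σ_{5d} = 0.65% × √5 = 1.453%; μ_{5d} = 5 × 0.1% = 0.500%.
VaR = −(0.500%) + 1.335 × 1.453% = 1.440%.

1.44%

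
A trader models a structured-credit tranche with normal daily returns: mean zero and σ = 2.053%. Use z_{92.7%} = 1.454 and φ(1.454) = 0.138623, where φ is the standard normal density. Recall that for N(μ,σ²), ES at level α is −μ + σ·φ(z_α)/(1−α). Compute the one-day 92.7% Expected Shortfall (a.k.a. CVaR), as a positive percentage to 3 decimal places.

Tail multiplier: φ(z)/(1−α) = 0.138623 / 0.073 = 1.899.
ES = 2.053% × 1.899 = 3.899%.

3.899%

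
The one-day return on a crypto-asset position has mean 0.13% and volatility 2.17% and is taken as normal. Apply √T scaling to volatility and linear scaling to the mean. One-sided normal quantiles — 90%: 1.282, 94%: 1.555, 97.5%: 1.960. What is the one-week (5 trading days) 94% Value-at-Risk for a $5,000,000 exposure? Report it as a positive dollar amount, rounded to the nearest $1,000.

σ_{5d} = 2.17% × √5 = 4.852%; μ_{5d} = 5 × 0.13% = 0.650%.
VaR = −(0.650%) + 1.555 × 4.852% = 6.895%.
On $5,000,000: 0.06895 × $5,000,000 = $344,750.

$345,000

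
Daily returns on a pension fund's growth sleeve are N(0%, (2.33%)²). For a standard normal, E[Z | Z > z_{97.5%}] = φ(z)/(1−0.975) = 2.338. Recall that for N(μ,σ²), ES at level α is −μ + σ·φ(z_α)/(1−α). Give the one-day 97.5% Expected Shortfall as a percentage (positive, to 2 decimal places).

5.45%

ES = 2.33% × 2.338 = 5.448%.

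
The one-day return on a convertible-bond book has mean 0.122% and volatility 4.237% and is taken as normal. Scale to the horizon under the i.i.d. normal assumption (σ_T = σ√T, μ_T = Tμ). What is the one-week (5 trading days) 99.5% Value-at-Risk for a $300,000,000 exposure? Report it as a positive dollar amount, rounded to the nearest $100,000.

$71,400,000

At 99.5%, z = 2.576.
σ_{5d} = 4.237% × √5 = 9.474%; μ_{5d} = 5 × 0.122% = 0.610%.
VaR = −(0.610%) + 2.576 × 9.474% = 23.795%.
On $300,000,000: 0.23795 × $300,000,000 = $71,385,000.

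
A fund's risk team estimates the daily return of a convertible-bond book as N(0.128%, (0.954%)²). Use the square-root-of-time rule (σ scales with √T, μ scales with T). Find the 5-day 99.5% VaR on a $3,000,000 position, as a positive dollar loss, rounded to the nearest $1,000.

$146,000

At 99.5%, z = 2.576.
σ_{5d} = 0.954% × √5 = 2.133%; μ_{5d} = 5 × 0.128% = 0.640%.
VaR = −(0.640%) + 2.576 × 2.133% = 4.855%.
On $3,000,000: 0.04855 × $3,000,000 = $145,650.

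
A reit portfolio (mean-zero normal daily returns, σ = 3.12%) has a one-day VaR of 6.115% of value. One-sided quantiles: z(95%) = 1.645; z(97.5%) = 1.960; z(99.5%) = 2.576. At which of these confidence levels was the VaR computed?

Implied z = VaR/σ = 6.115 / 3.12 = 1.960.
This matches z(97.5%) = 1.960.

97.5%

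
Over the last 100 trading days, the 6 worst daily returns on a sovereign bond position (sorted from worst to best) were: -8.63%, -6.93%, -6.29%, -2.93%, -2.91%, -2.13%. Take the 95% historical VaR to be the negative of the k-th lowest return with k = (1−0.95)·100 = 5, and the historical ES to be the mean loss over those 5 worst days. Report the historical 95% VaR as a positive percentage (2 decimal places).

k = 5; the 5th lowest return is -2.91%, so VaR = 2.91%.

2.91%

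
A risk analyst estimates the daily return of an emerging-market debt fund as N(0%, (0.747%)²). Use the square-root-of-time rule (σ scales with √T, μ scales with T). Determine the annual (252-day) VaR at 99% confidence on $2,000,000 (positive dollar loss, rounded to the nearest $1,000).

At 99%, z = 2.326.
σ_{252d} = 0.747% × √252 = 11.858%.
VaR = 2.326 × 11.858% = 27.582%.
On $2,000,000: 0.27582 × $2,000,000 = $551,640.

$552,000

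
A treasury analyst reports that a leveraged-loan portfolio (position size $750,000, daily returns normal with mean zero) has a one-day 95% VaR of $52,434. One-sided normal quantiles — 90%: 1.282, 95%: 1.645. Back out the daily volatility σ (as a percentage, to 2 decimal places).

VaR as a fraction: $52,434 / $750,000 = 6.991%.
σ = VaR / z = 6.991% / 1.645 = 4.250%.

4.25%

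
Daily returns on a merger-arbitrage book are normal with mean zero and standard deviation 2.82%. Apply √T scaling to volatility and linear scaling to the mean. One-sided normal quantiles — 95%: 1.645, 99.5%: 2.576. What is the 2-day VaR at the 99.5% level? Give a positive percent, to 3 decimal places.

10.273%

σ_{2d} = 2.82% × √2 = 3.988%.
VaR = 2.576 × 3.988% = 10.273%.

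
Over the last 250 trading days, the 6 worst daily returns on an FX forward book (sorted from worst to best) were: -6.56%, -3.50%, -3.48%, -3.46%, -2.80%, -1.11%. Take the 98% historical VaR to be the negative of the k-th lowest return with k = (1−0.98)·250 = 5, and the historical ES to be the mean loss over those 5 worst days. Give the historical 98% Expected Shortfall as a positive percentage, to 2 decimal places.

3.96%

The 5 worst returns sum to -19.80%.
ES = −(-19.80%) / 5 = 3.96%.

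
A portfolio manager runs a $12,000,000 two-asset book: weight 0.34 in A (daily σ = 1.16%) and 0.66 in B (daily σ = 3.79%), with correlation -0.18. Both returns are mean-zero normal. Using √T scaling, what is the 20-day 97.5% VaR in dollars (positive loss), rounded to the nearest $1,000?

$2,589,000

σ_p = √(0.34²·1.16² + 0.66²·3.79² + 2·-0.18·0.34·0.66·1.16·3.79) = 2.461%.
σ_{20d} = 2.461% × √20 = 11.006%.
z(97.5%) = 1.960.
VaR = 1.960 × 11.006% = 21.572%; on $12,000,000 that is $2,588,640.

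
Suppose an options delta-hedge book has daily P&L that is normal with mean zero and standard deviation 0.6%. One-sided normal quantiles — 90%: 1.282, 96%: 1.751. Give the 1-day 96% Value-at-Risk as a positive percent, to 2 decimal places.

1.05%

VaR = z·σ = 1.751 × 0.6% = 1.051%.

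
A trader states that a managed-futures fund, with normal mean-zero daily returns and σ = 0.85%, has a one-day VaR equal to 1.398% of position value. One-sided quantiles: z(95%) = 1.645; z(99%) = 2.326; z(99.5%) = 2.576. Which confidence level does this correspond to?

Implied z = VaR/σ = 1.398 / 0.85 = 1.645.
This matches z(95%) = 1.645.

95%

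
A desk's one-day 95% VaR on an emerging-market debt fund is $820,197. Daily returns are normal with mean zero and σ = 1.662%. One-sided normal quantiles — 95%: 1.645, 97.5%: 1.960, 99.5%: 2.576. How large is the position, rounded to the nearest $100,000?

$30,000,000

VaR as a fraction of value: z·σ = 1.645 × 1.662% = 2.73399%.
Position = $820,197 / 0.0273399 = $30,000,000.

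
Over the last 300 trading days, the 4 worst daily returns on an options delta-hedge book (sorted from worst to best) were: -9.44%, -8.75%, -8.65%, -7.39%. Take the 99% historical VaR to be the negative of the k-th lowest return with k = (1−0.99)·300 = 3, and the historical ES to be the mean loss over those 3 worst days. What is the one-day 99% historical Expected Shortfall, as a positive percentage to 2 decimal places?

8.95%

The 3 worst returns sum to -26.84%.
ES = −(-26.84%) / 3 = 8.9466…% ≈ 8.95%.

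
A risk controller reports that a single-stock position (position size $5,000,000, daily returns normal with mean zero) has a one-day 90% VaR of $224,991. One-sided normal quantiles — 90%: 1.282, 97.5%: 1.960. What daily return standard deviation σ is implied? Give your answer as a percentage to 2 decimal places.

3.51%

VaR as a fraction: $224,991 / $5,000,000 = 4.500%.
σ = VaR / z = 4.500% / 1.282 = 3.510%.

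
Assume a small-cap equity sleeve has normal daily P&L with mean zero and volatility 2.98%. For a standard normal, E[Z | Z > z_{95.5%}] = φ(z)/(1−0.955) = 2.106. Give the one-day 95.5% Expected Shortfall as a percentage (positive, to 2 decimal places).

6.28%

ES = 2.98% × 2.106 = 6.276%.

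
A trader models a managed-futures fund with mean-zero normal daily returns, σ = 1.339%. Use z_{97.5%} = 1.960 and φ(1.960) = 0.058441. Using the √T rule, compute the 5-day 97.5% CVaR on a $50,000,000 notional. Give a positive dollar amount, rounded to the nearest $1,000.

$3,500,000

σ_{5d} = 1.339% × √5 = 2.994%.
ES multiplier = φ(z)/(1−α) = 0.058441/0.025 = 2.338.
ES = 2.994% × 2.338 = 7.000%; on $50,000,000: $3,500,000.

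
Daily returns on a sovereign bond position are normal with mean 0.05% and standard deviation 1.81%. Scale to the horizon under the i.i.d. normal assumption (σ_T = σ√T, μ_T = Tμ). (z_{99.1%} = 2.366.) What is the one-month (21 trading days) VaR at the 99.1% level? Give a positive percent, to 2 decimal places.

18.57%

σ_{21d} = 1.81% × √21 = 8.294%; μ_{21d} = 21 × 0.05% = 1.050%.
VaR = −(1.050%) + 2.366 × 8.294% = 18.574%.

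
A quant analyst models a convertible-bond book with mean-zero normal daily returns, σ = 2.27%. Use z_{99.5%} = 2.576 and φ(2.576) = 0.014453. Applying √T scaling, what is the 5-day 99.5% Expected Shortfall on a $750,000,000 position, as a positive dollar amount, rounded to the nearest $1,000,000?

$110,000,000

σ_{5d} = 2.27% × √5 = 5.076%.
ES multiplier = φ(z)/(1−α) = 0.014453/0.005 = 2.891.
ES = 5.076% × 2.891 = 14.675%; on $750,000,000: $110,062,500.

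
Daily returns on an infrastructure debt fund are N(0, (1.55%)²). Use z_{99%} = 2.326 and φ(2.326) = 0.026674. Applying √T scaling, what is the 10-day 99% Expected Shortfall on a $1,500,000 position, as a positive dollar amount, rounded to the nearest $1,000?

σ_{10d} = 1.55% × √10 = 4.902%.
ES multiplier = φ(z)/(1−α) = 0.026674/0.01 = 2.667.
ES = 4.902% × 2.667 = 13.074%; on $1,500,000: $196,110.

$196,000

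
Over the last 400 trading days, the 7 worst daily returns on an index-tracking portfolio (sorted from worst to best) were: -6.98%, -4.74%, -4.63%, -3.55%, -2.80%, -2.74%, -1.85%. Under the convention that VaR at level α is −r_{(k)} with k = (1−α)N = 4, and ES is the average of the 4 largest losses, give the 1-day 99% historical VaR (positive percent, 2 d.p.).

3.55%

k = 4; the 4th lowest return is -3.55%, so VaR = 3.55%.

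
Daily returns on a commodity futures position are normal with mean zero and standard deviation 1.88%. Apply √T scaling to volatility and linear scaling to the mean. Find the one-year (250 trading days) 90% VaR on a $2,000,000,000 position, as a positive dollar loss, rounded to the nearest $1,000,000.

$762,000,000

At 90%, z = 1.282.
σ_{250d} = 1.88% × √250 = 29.725%.
VaR = 1.282 × 29.725% = 38.107%.
On $2,000,000,000: 0.38107 × $2,000,000,000 = $762,140,000.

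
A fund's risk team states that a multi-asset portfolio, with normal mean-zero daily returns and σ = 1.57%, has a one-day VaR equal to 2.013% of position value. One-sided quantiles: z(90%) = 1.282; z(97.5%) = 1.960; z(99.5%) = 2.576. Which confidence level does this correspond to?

Implied z = VaR/σ = 2.013 / 1.57 = 1.282.
This matches z(90%) = 1.282.

90%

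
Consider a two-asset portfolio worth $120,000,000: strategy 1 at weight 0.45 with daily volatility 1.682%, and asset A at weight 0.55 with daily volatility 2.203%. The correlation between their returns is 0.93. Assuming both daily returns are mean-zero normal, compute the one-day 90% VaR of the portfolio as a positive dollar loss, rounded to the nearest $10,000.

σ_p² = 0.45²·1.682² + 0.55²·2.203² + 2·0.93·0.45·0.55·1.682·2.203 = 3.7468 (%²).
σ_p = √3.7468 = 1.936%.
At 90%, z = 1.282.
VaR = 1.282 × 1.936% = 2.482%; on $120,000,000 that is $2,978,400.

$2,980,000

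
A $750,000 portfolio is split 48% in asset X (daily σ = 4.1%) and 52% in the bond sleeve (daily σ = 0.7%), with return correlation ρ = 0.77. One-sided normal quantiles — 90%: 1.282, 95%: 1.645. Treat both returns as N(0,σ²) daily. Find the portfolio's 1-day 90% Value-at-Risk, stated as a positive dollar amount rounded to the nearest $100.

σ_p² = 0.48²·4.1² + 0.52²·0.7² + 2·0.77·0.48·0.52·4.1·0.7 = 5.1087 (%²).
σ_p = √5.1087 = 2.260%.
VaR = 1.282 × 2.260% = 2.897%; on $750,000 that is $21,728.

$21,700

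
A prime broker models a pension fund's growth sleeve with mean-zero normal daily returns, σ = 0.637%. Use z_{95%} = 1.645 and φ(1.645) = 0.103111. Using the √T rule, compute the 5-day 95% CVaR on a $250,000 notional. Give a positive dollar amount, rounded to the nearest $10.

$7,340

σ_{5d} = 0.637% × √5 = 1.424%.
ES multiplier = φ(z)/(1−α) = 0.103111/0.05 = 2.062.
ES = 1.424% × 2.062 = 2.936%; on $250,000: $7,340.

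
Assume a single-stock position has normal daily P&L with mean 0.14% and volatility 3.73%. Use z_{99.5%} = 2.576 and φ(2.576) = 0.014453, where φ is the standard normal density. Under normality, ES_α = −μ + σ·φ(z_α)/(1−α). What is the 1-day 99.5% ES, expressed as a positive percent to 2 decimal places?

10.64%

Tail multiplier: φ(z)/(1−α) = 0.014453 / 0.005 = 2.891.
ES = −(0.14%) + 3.73% × 2.891 = 10.643%.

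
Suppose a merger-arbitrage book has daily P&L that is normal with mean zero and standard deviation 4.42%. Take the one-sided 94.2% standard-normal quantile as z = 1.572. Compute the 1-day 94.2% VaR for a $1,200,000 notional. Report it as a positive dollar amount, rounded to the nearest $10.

$83,380

VaR = z·σ = 1.572 × 4.42% = 6.948%.
On $1,200,000: 0.06948 × $1,200,000 = $83,376.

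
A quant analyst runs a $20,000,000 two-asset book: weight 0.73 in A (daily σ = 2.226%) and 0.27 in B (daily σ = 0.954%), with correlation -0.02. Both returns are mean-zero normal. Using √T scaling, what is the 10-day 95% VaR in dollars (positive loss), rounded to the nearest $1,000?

σ_p = √(0.73²·2.226² + 0.27²·0.954² + 2·-0.02·0.73·0.27·2.226·0.954) = 1.640%.
σ_{10d} = 1.640% × √10 = 5.186%.
z(95%) = 1.645.
VaR = 1.645 × 5.186% = 8.531%; on $20,000,000 that is $1,706,200.

$1,706,000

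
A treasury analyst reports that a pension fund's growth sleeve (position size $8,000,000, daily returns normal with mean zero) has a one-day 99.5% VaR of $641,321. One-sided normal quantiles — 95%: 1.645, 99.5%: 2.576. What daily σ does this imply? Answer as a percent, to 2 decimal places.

VaR as a fraction: $641,321 / $8,000,000 = 8.017%.
σ = VaR / z = 8.017% / 2.576 = 3.112%.

3.11%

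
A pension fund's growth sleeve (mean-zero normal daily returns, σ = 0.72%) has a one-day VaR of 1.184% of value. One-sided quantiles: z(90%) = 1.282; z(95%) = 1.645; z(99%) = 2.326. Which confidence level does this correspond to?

Implied z = VaR/σ = 1.184 / 0.72 = 1.644.
This matches z(95%) = 1.645.

95%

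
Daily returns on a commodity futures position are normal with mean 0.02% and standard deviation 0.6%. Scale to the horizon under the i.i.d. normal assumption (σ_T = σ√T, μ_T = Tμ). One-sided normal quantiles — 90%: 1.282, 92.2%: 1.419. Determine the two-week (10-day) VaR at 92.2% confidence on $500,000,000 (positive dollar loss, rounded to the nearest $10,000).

$12,460,000

σ_{10d} = 0.6% × √10 = 1.897%; μ_{10d} = 10 × 0.02% = 0.200%.
VaR = −(0.200%) + 1.419 × 1.897% = 2.492%.
On $500,000,000: 0.02492 × $500,000,000 = $12,460,000.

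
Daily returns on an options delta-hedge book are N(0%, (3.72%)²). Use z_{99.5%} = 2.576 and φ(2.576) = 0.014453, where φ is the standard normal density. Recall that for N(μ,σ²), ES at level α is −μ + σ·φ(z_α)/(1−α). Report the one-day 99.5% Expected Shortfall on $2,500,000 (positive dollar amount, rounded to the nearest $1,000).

Tail multiplier: φ(z)/(1−α) = 0.014453 / 0.005 = 2.891.
ES = 3.72% × 2.891 = 10.755%.
On $2,500,000: 0.10755 × $2,500,000 = $268,875.

$269,000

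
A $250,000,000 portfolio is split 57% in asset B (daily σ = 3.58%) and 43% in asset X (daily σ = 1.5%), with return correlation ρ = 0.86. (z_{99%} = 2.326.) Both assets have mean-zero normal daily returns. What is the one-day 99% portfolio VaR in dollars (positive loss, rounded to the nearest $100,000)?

$15,200,000

σ_p² = 0.57²·3.58² + 0.43²·1.5² + 2·0.86·0.57·0.43·3.58·1.5 = 6.8439 (%²).
σ_p = √6.8439 = 2.616%.
VaR = 2.326 × 2.616% = 6.085%; on $250,000,000 that is $15,212,500.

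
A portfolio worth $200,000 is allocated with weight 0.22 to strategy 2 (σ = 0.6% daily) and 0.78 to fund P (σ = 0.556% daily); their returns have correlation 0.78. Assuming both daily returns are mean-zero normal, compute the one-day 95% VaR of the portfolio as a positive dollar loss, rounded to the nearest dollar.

$1,786

σ_p² = 0.22²·0.6² + 0.78²·0.556² + 2·0.78·0.22·0.78·0.6·0.556 = 0.2948 (%²).
σ_p = √0.2948 = 0.543%.
At 95%, z = 1.645.
VaR = 1.645 × 0.543% = 0.893%; on $200,000 that is $1,786.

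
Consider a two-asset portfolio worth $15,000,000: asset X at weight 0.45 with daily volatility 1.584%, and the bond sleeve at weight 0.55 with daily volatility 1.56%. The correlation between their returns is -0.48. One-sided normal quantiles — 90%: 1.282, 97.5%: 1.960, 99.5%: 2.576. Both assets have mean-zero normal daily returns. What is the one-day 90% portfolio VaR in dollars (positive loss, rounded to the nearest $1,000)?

σ_p² = 0.45²·1.584² + 0.55²·1.56² + 2·-0.48·0.45·0.55·1.584·1.56 = 0.6571 (%²).
σ_p = √0.6571 = 0.811%.
VaR = 1.282 × 0.811% = 1.040%; on $15,000,000 that is $156,000.

$156,000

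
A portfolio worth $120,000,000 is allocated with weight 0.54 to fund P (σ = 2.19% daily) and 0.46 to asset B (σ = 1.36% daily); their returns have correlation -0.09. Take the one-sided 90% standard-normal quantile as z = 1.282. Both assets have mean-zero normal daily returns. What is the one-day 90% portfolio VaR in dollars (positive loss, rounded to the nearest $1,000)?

σ_p² = 0.54²·2.19² + 0.46²·1.36² + 2·-0.09·0.54·0.46·2.19·1.36 = 1.6567 (%²).
σ_p = √1.6567 = 1.287%.
VaR = 1.282 × 1.287% = 1.650%; on $120,000,000 that is $1,980,000.

$1,980,000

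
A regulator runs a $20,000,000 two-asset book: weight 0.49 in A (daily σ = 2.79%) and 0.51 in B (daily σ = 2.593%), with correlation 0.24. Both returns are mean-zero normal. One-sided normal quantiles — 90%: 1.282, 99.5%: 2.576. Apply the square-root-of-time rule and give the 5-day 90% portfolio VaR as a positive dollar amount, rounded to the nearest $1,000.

$1,214,000

σ_p = √(0.49²·2.79² + 0.51²·2.593² + 2·0.24·0.49·0.51·2.79·2.593) = 2.118%.
σ_{5d} = 2.118% × √5 = 4.736%.
VaR = 1.282 × 4.736% = 6.072%; on $20,000,000 that is $1,214,400.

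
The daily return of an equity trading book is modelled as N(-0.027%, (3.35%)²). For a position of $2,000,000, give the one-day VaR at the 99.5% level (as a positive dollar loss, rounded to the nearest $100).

At 99.5% one-sided, z = 2.576.
VaR = −μ + z·σ = −(-0.027%) + 2.576 × 3.35% = 8.657%.
On $2,000,000: 0.08657 × $2,000,000 = $173,140.

$173,100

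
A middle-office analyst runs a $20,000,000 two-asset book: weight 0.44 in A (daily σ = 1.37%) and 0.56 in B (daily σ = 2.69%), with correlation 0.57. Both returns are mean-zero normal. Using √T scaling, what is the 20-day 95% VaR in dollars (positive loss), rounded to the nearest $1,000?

$2,818,000

σ_p = √(0.44²·1.37² + 0.56²·2.69² + 2·0.57·0.44·0.56·1.37·2.69) = 1.915%.
σ_{20d} = 1.915% × √20 = 8.564%.
z(95%) = 1.645.
VaR = 1.645 × 8.564% = 14.088%; on $20,000,000 that is $2,817,600.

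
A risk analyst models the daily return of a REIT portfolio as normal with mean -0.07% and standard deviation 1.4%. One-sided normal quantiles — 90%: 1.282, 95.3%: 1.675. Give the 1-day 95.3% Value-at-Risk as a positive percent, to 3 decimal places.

2.415%

VaR = −μ + z·σ = −(-0.07%) + 1.675 × 1.4% = 2.415%.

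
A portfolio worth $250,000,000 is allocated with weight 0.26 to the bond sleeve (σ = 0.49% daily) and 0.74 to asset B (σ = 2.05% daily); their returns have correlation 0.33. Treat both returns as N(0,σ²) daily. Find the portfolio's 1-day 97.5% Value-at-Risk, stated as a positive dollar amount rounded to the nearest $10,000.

$7,660,000

σ_p² = 0.26²·0.49² + 0.74²·2.05² + 2·0.33·0.26·0.74·0.49·2.05 = 2.4451 (%²).
σ_p = √2.4451 = 1.564%.
At 97.5%, z = 1.960.
VaR = 1.960 × 1.564% = 3.065%; on $250,000,000 that is $7,662,500.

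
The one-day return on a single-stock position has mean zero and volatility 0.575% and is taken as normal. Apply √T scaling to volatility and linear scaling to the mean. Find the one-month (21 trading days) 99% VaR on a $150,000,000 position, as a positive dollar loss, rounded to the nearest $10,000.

$9,190,000

At 99%, z = 2.326.
σ_{21d} = 0.575% × √21 = 2.635%.
VaR = 2.326 × 2.635% = 6.129%.
On $150,000,000: 0.06129 × $150,000,000 = $9,193,500.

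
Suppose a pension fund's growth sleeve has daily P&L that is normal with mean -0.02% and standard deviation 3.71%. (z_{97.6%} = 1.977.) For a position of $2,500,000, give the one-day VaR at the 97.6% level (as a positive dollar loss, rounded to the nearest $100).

$183,900

VaR = −μ + z·σ = −(-0.02%) + 1.977 × 3.71% = 7.355%.
On $2,500,000: 0.07355 × $2,500,000 = $183,875.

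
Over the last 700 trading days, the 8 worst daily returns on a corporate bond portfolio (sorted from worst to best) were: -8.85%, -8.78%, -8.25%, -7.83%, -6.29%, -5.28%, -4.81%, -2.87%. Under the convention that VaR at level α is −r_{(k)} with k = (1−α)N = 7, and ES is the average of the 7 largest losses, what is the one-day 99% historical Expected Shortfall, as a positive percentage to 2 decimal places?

7.16%

The 7 worst returns sum to -50.09%.
ES = −(-50.09%) / 7 = 7.1557…% ≈ 7.16%.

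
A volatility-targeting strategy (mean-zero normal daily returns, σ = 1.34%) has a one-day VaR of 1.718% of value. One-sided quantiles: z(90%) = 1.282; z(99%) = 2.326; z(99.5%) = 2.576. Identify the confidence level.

Implied z = VaR/σ = 1.718 / 1.34 = 1.282.
This matches z(90%) = 1.282.

90%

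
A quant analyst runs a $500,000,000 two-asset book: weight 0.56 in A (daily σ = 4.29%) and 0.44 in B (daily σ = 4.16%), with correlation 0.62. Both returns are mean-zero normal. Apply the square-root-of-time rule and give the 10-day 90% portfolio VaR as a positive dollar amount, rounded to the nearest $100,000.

σ_p = √(0.56²·4.29² + 0.44²·4.16² + 2·0.62·0.56·0.44·4.29·4.16) = 3.818%.
σ_{10d} = 3.818% × √10 = 12.074%.
z(90%) = 1.282.
VaR = 1.282 × 12.074% = 15.479%; on $500,000,000 that is $77,395,000.

$77,400,000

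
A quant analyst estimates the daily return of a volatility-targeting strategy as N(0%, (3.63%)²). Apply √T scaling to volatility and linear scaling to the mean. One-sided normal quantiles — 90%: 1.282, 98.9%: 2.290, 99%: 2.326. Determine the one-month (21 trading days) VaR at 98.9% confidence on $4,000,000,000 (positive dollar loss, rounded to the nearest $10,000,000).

$1,520,000,000

σ_{21d} = 3.63% × √21 = 16.635%.
VaR = 2.290 × 16.635% = 38.094%.
On $4,000,000,000: 0.38094 × $4,000,000,000 = $1,523,760,000.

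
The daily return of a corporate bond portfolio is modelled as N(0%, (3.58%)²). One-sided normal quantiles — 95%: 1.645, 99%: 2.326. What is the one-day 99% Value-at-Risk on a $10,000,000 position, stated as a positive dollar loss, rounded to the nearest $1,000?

VaR = z·σ = 2.326 × 3.58% = 8.327%.
On $10,000,000: 0.08327 × $10,000,000 = $832,700.

$833,000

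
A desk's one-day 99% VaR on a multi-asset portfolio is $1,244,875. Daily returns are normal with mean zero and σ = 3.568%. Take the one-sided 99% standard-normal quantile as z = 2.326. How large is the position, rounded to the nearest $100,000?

VaR as a fraction of value: z·σ = 2.326 × 3.568% = 8.29917%.
Position = $1,244,875 / 0.0829917 = $14,999,998.

$15,000,000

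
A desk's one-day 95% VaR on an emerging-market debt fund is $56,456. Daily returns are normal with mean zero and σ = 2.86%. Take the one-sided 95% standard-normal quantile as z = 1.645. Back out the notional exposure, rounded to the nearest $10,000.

$1,200,000

VaR as a fraction of value: z·σ = 1.645 × 2.86% = 4.7047%.
Position = $56,456 / 0.047047 = $1,199,991.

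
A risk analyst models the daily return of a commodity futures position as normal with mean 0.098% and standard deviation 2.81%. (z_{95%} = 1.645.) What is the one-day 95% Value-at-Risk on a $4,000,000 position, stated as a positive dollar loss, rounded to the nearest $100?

VaR = −μ + z·σ = −(0.098%) + 1.645 × 2.81% = 4.524%.
On $4,000,000: 0.04524 × $4,000,000 = $180,960.

$181,000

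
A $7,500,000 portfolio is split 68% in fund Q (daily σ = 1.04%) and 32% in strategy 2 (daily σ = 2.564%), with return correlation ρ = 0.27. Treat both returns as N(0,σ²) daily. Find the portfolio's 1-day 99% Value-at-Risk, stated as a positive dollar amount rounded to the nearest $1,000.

$213,000

σ_p² = 0.68²·1.04² + 0.32²·2.564² + 2·0.27·0.68·0.32·1.04·2.564 = 1.4867 (%²).
σ_p = √1.4867 = 1.219%.
At 99%, z = 2.326.
VaR = 2.326 × 1.219% = 2.835%; on $7,500,000 that is $212,625.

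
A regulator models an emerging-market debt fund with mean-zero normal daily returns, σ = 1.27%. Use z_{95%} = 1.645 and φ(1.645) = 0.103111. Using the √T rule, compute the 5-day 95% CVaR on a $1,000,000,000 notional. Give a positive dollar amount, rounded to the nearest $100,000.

$58,600,000

σ_{5d} = 1.27% × √5 = 2.840%.
ES multiplier = φ(z)/(1−α) = 0.103111/0.05 = 2.062.
ES = 2.840% × 2.062 = 5.856%; on $1,000,000,000: $58,560,000.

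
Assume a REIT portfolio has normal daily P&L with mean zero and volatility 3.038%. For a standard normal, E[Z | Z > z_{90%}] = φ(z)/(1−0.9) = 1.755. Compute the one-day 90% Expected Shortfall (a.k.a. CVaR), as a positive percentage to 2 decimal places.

ES = 3.038% × 1.755 = 5.332%.

5.33%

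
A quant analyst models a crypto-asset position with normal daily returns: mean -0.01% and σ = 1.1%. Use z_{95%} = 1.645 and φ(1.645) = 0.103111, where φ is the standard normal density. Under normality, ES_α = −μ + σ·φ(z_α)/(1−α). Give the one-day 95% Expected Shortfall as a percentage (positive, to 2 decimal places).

2.28%

Tail multiplier: φ(z)/(1−α) = 0.103111 / 0.05 = 2.062.
ES = −(-0.01%) + 1.1% × 2.062 = 2.278%.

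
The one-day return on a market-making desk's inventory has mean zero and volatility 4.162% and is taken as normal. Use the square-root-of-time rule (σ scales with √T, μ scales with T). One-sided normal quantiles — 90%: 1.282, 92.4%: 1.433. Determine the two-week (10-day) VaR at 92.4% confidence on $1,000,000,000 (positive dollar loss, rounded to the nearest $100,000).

$188,600,000

σ_{10d} = 4.162% × √10 = 13.161%.
VaR = 1.433 × 13.161% = 18.860%.
On $1,000,000,000: 0.18860 × $1,000,000,000 = $188,600,000.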